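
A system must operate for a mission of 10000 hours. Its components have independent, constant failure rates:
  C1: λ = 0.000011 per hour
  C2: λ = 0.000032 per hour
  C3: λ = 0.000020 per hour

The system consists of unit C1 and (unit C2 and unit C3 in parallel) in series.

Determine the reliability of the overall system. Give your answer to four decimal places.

0.8514

R(C1) = exp(−0.000011 × 10000) = 0.895834
R(C2) = exp(−0.000032 × 10000) = 0.726149
R(C3) = exp(−0.000020 × 10000) = 0.818731
Parallel (C2 and C3): 1 − (1 − 0.726149)(1 − 0.818731) = 0.950359
Series (C1 and [0.950359]): 0.895834 × 0.950359 = 0.8514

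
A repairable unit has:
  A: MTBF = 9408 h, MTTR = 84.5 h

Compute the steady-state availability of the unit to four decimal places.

0.9911

A(A) = MTBF/(MTBF+MTTR) = 9408/(9408+84.5) = 0.9911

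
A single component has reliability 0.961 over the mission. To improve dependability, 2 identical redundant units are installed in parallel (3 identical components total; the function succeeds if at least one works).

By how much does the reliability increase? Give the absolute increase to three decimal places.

0.039

R_before = 0.961
R_after = 1 − (1 − 0.961)^3 = 1.000
ΔR = 1.000 − 0.961 = 0.039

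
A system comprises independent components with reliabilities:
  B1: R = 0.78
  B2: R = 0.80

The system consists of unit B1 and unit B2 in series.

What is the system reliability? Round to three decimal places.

Series (B1 and B2): 0.78000 × 0.80000 = 0.624

0.624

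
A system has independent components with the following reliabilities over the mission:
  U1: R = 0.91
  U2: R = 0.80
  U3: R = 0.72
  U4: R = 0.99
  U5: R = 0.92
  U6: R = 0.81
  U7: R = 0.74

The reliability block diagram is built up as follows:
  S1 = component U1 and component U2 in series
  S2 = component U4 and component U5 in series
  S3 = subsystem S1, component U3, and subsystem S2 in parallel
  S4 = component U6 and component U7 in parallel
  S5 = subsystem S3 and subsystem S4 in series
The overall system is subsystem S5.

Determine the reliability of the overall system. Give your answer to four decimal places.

Series (U1 and U2): 0.910000 × 0.800000 = 0.728000
Series (U4 and U5): 0.990000 × 0.920000 = 0.910800
Parallel ([0.728000], U3, and [0.910800]): 1 − (1 − 0.728000)(1 − 0.720000)(1 − 0.910800) = 0.993207
Parallel (U6 and U7): 1 − (1 − 0.810000)(1 − 0.740000) = 0.950600
Series ([0.993207] and [0.950600]): 0.993207 × 0.950600 = 0.9441

0.9441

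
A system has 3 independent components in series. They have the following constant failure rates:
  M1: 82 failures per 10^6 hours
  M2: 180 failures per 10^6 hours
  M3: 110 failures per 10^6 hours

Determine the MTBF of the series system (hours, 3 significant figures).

2690

Series of exponential components: λ_sys = Σ λ_i
λ_sys = 0.000082 + 0.00018 + 0.00011 = 3.7200e-04 /h
MTBF = 1 / λ_sys = 2690 h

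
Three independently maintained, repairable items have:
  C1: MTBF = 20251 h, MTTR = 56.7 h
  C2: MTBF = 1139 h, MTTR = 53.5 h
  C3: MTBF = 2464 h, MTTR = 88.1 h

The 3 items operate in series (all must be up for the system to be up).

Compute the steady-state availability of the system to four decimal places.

A(C1) = MTBF/(MTBF+MTTR) = 20251/(20251+56.7) = 0.997208
A(C2) = MTBF/(MTBF+MTTR) = 1139/(1139+53.5) = 0.955136
A(C3) = MTBF/(MTBF+MTTR) = 2464/(2464+88.1) = 0.965479
Series availability: 0.997208 × 0.955136 × 0.965479 = 0.9196

0.9196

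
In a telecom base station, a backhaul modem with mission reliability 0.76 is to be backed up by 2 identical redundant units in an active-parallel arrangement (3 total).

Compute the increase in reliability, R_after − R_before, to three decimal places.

R_before = 0.76
R_after = 1 − (1 − 0.76)^3 = 0.986
ΔR = 0.986 − 0.76 = 0.226

0.226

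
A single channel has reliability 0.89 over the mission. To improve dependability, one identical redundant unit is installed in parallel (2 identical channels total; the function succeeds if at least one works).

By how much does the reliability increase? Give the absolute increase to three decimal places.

0.098

R_before = 0.89
R_after = 1 − (1 − 0.89)^2 = 0.988
ΔR = 0.988 − 0.89 = 0.098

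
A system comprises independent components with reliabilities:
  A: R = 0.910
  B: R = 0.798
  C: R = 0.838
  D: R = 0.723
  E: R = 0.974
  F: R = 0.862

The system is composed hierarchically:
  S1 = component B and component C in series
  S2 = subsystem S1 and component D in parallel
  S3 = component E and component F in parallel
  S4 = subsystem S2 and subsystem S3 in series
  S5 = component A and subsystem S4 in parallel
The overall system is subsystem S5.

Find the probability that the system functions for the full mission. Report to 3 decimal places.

0.991

Series (B and C): 0.79800 × 0.83800 = 0.66872
Parallel ([0.66872] and D): 1 − (1 − 0.66872)(1 − 0.72300) = 0.90824
Parallel (E and F): 1 − (1 − 0.97400)(1 − 0.86200) = 0.99641
Series ([0.90824] and [0.99641]): 0.90824 × 0.99641 = 0.90498
Parallel (A and [0.90498]): 1 − (1 − 0.91000)(1 − 0.90498) = 0.991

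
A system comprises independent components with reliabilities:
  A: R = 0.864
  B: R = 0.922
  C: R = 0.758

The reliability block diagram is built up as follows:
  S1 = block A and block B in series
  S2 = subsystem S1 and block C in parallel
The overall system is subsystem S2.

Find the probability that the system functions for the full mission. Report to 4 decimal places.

0.9508

Series (A and B): 0.864000 × 0.922000 = 0.796608
Parallel ([0.796608] and C): 1 − (1 − 0.796608)(1 − 0.758000) = 0.9508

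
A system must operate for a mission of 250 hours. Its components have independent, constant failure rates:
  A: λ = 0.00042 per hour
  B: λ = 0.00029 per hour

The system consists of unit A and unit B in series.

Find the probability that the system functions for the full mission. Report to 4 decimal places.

R(A) = exp(−0.00042 × 250) = 0.900325
R(B) = exp(−0.00029 × 250) = 0.930066
Series (A and B): 0.900325 × 0.930066 = 0.8374

0.8374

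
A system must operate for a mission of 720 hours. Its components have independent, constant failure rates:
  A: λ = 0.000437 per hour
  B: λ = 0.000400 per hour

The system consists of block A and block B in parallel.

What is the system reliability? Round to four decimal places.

0.9324

R(A) = exp(−0.000437 × 720) = 0.730052
R(B) = exp(−0.000400 × 720) = 0.749762
Parallel (A and B): 1 − (1 − 0.730052)(1 − 0.749762) = 0.9324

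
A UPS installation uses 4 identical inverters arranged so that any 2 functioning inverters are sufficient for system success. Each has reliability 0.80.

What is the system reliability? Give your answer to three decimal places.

R = Σ_{i=2}^{4} C(4,i) p^i (1−p)^{4−i} with p = 0.80
C(4,2)·0.80^2·0.20^2 = 0.15360
C(4,3)·0.80^3·0.20^1 = 0.40960
C(4,4)·0.80^4·0.20^0 = 0.40960
Sum = 0.973

0.973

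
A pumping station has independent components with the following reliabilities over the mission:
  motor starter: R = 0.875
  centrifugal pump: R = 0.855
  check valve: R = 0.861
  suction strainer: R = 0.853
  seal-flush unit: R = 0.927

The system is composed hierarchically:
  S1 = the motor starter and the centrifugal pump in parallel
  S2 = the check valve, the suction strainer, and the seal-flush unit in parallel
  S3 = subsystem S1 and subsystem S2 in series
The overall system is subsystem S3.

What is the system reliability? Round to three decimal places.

Parallel (motor starter and centrifugal pump): 1 − (1 − 0.87500)(1 − 0.85500) = 0.98188
Parallel (check valve, suction strainer, and seal-flush unit): 1 − (1 − 0.86100)(1 − 0.85300)(1 − 0.92700) = 0.99851
Series ([0.98188] and [0.99851]): 0.98188 × 0.99851 = 0.980

0.980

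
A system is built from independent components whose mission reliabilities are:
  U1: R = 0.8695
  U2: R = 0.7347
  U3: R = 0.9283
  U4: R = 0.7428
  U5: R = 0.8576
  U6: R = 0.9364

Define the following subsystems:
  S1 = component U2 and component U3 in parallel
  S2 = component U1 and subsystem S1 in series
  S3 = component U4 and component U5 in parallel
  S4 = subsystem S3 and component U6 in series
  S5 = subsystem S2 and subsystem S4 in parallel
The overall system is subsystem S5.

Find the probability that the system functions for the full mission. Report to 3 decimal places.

0.986

Parallel (U2 and U3): 1 − (1 − 0.73470)(1 − 0.92830) = 0.98098
Series (U1 and [0.98098]): 0.86950 × 0.98098 = 0.85296
Parallel (U4 and U5): 1 − (1 − 0.74280)(1 − 0.85760) = 0.96337
Series ([0.96337] and U6): 0.96337 × 0.93640 = 0.90210
Parallel ([0.85296] and [0.90210]): 1 − (1 − 0.85296)(1 − 0.90210) = 0.986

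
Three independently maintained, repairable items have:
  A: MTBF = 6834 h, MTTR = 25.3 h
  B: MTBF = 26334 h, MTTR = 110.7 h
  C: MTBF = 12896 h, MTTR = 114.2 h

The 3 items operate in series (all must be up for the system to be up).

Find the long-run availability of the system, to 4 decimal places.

0.9834

A(A) = MTBF/(MTBF+MTTR) = 6834/(6834+25.3) = 0.996312
A(B) = MTBF/(MTBF+MTTR) = 26334/(26334+110.7) = 0.995814
A(C) = MTBF/(MTBF+MTTR) = 12896/(12896+114.2) = 0.991222
Series availability: 0.996312 × 0.995814 × 0.991222 = 0.9834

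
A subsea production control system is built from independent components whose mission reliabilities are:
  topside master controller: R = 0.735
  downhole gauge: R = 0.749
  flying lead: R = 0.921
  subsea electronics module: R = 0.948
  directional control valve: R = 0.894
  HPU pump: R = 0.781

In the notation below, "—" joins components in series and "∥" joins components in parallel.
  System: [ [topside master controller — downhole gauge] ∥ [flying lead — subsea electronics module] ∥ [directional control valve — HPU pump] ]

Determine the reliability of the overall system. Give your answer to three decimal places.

0.983

Series (topside master controller and downhole gauge): 0.73500 × 0.74900 = 0.55052
Series (flying lead and subsea electronics module): 0.92100 × 0.94800 = 0.87311
Series (directional control valve and HPU pump): 0.89400 × 0.78100 = 0.69821
Parallel ([0.55052], [0.87311], and [0.69821]): 1 − (1 − 0.55052)(1 − 0.87311)(1 − 0.69821) = 0.983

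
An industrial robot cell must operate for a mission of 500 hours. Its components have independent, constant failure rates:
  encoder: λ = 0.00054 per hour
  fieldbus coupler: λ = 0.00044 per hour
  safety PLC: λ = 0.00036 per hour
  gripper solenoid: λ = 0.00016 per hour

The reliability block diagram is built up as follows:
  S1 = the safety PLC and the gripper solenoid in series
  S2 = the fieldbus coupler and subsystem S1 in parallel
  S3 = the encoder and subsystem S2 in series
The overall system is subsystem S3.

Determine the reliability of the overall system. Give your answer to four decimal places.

R(encoder) = exp(−0.00054 × 500) = 0.763379
R(fieldbus coupler) = exp(−0.00044 × 500) = 0.802519
R(safety PLC) = exp(−0.00036 × 500) = 0.835270
R(gripper solenoid) = exp(−0.00016 × 500) = 0.923116
Series (safety PLC and gripper solenoid): 0.835270 × 0.923116 = 0.771051
Parallel (fieldbus coupler and [0.771051]): 1 − (1 − 0.802519)(1 − 0.771051) = 0.954787
Series (encoder and [0.954787]): 0.763379 × 0.954787 = 0.7289

0.7289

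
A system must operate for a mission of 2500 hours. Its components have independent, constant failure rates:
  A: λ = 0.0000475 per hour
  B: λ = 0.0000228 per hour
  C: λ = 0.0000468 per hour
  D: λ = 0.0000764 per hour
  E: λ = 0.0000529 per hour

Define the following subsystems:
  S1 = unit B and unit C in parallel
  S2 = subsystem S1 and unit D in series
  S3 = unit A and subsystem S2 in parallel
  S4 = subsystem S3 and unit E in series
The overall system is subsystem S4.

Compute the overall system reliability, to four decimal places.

0.8586

R(A) = exp(−0.0000475 × 2500) = 0.888030
R(B) = exp(−0.0000228 × 2500) = 0.944594
R(C) = exp(−0.0000468 × 2500) = 0.889585
R(D) = exp(−0.0000764 × 2500) = 0.826133
R(E) = exp(−0.0000529 × 2500) = 0.876122
Parallel (B and C): 1 − (1 − 0.944594)(1 − 0.889585) = 0.993882
Series ([0.993882] and D): 0.993882 × 0.826133 = 0.821079
Parallel (A and [0.821079]): 1 − (1 − 0.888030)(1 − 0.821079) = 0.979966
Series ([0.979966] and E): 0.979966 × 0.876122 = 0.8586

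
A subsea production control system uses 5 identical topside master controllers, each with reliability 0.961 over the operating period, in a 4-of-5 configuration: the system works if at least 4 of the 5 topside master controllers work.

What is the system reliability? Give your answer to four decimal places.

0.9859

R = Σ_{i=4}^{5} C(5,i) p^i (1−p)^{5−i} with p = 0.961
C(5,4)·0.961^4·0.039^1 = 0.166314
C(5,5)·0.961^5·0.039^0 = 0.819628
Sum = 0.9859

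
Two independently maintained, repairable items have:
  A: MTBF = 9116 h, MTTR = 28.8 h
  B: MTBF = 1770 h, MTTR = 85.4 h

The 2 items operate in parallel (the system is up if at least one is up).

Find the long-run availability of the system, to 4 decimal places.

0.9999

A(A) = MTBF/(MTBF+MTTR) = 9116/(9116+28.8) = 0.996851
A(B) = MTBF/(MTBF+MTTR) = 1770/(1770+85.4) = 0.953972
Parallel availability: 1 − (1 − 0.996851)(1 − 0.953972) = 0.9999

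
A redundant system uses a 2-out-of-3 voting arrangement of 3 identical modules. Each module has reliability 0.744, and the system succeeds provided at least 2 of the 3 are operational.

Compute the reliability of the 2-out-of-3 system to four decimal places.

R = Σ_{i=2}^{3} C(3,i) p^i (1−p)^{3−i} with p = 0.744
C(3,2)·0.744^2·0.256^1 = 0.425116
C(3,3)·0.744^3·0.256^0 = 0.411831
Sum = 0.8369

0.8369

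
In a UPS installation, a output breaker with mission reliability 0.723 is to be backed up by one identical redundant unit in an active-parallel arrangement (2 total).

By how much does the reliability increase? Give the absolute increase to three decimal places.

R_before = 0.723
R_after = 1 − (1 − 0.723)^2 = 0.923
ΔR = 0.923 − 0.723 = 0.200

0.200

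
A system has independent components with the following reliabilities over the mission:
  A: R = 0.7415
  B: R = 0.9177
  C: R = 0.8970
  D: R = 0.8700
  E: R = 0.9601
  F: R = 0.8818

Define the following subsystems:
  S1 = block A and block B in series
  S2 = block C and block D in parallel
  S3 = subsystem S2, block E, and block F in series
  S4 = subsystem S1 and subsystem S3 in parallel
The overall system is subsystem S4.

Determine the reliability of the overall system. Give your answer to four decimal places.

0.9474

Series (A and B): 0.741500 × 0.917700 = 0.680475
Parallel (C and D): 1 − (1 − 0.897000)(1 − 0.870000) = 0.986610
Series ([0.986610], E, and F): 0.986610 × 0.960100 × 0.881800 = 0.835280
Parallel ([0.680475] and [0.835280]): 1 − (1 − 0.680475)(1 − 0.835280) = 0.9474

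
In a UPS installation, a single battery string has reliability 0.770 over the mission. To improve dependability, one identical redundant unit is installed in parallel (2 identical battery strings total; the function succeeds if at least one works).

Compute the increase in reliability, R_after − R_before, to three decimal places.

0.177

R_before = 0.770
R_after = 1 − (1 − 0.770)^2 = 0.947
ΔR = 0.947 − 0.770 = 0.177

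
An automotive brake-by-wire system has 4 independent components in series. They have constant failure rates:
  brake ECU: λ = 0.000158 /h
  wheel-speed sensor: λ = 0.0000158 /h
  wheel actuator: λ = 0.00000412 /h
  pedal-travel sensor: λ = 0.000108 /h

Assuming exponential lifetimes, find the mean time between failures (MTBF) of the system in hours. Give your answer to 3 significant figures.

Series of exponential components: λ_sys = Σ λ_i
λ_sys = 0.000158 + 0.0000158 + 0.00000412 + 0.000108 = 2.8592e-04 /h
MTBF = 1 / λ_sys = 3500 h

3500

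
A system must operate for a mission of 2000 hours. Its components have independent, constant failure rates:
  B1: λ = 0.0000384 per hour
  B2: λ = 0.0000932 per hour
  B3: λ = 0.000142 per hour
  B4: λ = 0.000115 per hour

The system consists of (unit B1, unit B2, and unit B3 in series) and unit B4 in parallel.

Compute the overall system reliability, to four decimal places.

0.9134

R(B1) = exp(−0.0000384 × 2000) = 0.926075
R(B2) = exp(−0.0000932 × 2000) = 0.829942
R(B3) = exp(−0.000142 × 2000) = 0.752767
R(B4) = exp(−0.000115 × 2000) = 0.794534
Series (B1, B2, and B3): 0.926075 × 0.829942 × 0.752767 = 0.578568
Parallel ([0.578568] and B4): 1 − (1 − 0.578568)(1 − 0.794534) = 0.9134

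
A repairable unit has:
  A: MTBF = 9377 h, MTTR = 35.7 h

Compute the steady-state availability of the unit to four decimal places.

A(A) = MTBF/(MTBF+MTTR) = 9377/(9377+35.7) = 0.9962

0.9962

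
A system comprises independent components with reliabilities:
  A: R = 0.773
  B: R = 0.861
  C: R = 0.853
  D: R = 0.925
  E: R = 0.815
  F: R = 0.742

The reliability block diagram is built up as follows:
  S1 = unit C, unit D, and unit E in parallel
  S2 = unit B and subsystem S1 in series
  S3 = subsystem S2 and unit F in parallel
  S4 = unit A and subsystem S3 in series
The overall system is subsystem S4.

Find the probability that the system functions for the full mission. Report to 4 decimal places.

Parallel (C, D, and E): 1 − (1 − 0.853000)(1 − 0.925000)(1 − 0.815000) = 0.997960
Series (B and [0.997960]): 0.861000 × 0.997960 = 0.859244
Parallel ([0.859244] and F): 1 − (1 − 0.859244)(1 − 0.742000) = 0.963685
Series (A and [0.963685]): 0.773000 × 0.963685 = 0.7449

0.7449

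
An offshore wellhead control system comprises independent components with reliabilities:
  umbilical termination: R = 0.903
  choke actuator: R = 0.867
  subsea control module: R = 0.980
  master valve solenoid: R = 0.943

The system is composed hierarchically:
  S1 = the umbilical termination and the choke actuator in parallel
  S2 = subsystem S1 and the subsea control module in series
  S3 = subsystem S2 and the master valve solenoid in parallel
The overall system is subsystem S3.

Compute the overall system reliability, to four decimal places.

0.9981

Parallel (umbilical termination and choke actuator): 1 − (1 − 0.903000)(1 − 0.867000) = 0.987099
Series ([0.987099] and subsea control module): 0.987099 × 0.980000 = 0.967357
Parallel ([0.967357] and master valve solenoid): 1 − (1 − 0.967357)(1 − 0.943000) = 0.9981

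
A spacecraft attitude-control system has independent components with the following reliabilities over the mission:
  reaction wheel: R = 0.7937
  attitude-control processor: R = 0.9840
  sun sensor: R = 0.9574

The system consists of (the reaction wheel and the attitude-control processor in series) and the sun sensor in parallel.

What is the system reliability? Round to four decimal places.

0.9907

Series (reaction wheel and attitude-control processor): 0.793700 × 0.984000 = 0.781001
Parallel ([0.781001] and sun sensor): 1 − (1 − 0.781001)(1 − 0.957400) = 0.9907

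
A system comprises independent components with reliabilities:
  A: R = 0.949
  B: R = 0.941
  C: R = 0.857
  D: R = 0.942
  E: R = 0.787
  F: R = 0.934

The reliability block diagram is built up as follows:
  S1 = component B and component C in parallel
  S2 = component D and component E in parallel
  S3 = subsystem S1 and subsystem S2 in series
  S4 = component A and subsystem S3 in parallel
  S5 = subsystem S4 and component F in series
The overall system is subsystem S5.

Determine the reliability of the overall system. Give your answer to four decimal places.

Parallel (B and C): 1 − (1 − 0.941000)(1 − 0.857000) = 0.991563
Parallel (D and E): 1 − (1 − 0.942000)(1 − 0.787000) = 0.987646
Series ([0.991563] and [0.987646]): 0.991563 × 0.987646 = 0.979313
Parallel (A and [0.979313]): 1 − (1 − 0.949000)(1 − 0.979313) = 0.998945
Series ([0.998945] and F): 0.998945 × 0.934000 = 0.9330

0.9330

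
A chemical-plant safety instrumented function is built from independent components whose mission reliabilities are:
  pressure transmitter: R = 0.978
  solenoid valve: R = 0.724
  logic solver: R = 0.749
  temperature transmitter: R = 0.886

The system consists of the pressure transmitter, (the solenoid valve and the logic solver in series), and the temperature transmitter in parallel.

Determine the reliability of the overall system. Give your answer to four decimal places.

Series (solenoid valve and logic solver): 0.724000 × 0.749000 = 0.542276
Parallel (pressure transmitter, [0.542276], and temperature transmitter): 1 − (1 − 0.978000)(1 − 0.542276)(1 − 0.886000) = 0.9989

0.9989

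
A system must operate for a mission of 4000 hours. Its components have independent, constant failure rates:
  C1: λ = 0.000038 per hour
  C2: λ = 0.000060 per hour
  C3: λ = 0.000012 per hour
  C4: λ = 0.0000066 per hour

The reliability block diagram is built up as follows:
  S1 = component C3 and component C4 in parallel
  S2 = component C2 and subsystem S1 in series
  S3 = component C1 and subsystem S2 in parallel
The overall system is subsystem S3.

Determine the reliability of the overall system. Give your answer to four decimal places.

0.9698

R(C1) = exp(−0.000038 × 4000) = 0.858988
R(C2) = exp(−0.000060 × 4000) = 0.786628
R(C3) = exp(−0.000012 × 4000) = 0.953134
R(C4) = exp(−0.0000066 × 4000) = 0.973945
Parallel (C3 and C4): 1 − (1 − 0.953134)(1 − 0.973945) = 0.998779
Series (C2 and [0.998779]): 0.786628 × 0.998779 = 0.785668
Parallel (C1 and [0.785668]): 1 − (1 − 0.858988)(1 − 0.785668) = 0.9698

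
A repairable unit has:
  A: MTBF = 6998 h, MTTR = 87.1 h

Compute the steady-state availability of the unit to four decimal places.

0.9877

A(A) = MTBF/(MTBF+MTTR) = 6998/(6998+87.1) = 0.9877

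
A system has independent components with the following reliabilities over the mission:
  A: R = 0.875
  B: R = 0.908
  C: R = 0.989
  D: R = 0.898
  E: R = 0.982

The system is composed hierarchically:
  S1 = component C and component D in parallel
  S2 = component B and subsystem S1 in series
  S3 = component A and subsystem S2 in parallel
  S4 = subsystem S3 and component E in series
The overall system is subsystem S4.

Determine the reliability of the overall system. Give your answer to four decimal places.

Parallel (C and D): 1 − (1 − 0.989000)(1 − 0.898000) = 0.998878
Series (B and [0.998878]): 0.908000 × 0.998878 = 0.906981
Parallel (A and [0.906981]): 1 − (1 − 0.875000)(1 − 0.906981) = 0.988373
Series ([0.988373] and E): 0.988373 × 0.982000 = 0.9706

0.9706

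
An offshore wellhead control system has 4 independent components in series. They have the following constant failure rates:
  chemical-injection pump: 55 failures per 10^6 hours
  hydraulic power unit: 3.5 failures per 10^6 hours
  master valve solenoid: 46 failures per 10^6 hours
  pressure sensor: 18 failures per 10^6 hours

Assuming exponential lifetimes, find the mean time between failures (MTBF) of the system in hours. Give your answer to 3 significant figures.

8160

Series of exponential components: λ_sys = Σ λ_i
λ_sys = 0.000055 + 0.0000035 + 0.000046 + 0.000018 = 1.2250e-04 /h
MTBF = 1 / λ_sys = 8160 h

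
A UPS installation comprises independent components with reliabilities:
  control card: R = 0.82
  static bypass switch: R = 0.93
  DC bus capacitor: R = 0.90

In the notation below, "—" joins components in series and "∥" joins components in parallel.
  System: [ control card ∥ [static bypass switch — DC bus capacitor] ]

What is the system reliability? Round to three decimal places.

0.971

Series (static bypass switch and DC bus capacitor): 0.93000 × 0.90000 = 0.83700
Parallel (control card and [0.83700]): 1 − (1 − 0.82000)(1 − 0.83700) = 0.971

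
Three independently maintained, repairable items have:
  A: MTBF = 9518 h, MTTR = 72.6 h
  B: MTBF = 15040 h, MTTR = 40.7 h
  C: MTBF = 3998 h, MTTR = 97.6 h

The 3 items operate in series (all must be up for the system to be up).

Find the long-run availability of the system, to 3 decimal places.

A(A) = MTBF/(MTBF+MTTR) = 9518/(9518+72.6) = 0.992430
A(B) = MTBF/(MTBF+MTTR) = 15040/(15040+40.7) = 0.997301
A(C) = MTBF/(MTBF+MTTR) = 3998/(3998+97.6) = 0.976170
Series availability: 0.992430 × 0.997301 × 0.976170 = 0.966

0.966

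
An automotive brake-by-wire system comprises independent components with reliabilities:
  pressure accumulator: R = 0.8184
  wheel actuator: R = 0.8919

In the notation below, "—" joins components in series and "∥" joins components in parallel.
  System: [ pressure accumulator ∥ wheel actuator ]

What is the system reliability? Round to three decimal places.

0.980

Parallel (pressure accumulator and wheel actuator): 1 − (1 − 0.81840)(1 − 0.89190) = 0.980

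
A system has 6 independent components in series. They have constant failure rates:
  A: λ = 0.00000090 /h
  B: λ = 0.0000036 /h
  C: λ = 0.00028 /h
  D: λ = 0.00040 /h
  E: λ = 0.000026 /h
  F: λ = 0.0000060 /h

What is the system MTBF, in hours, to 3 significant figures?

1400

Series of exponential components: λ_sys = Σ λ_i
λ_sys = 0.00000090 + 0.0000036 + 0.00028 + 0.00040 + 0.000026 + 0.0000060 = 7.1650e-04 /h
MTBF = 1 / λ_sys = 1400 h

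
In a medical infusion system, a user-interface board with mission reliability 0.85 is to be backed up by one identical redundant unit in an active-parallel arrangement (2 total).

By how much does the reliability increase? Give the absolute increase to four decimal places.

R_before = 0.85
R_after = 1 − (1 − 0.85)^2 = 0.9775
ΔR = 0.9775 − 0.85 = 0.1275

0.1275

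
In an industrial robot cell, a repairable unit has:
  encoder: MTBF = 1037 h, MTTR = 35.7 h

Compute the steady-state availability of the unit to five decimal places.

0.96672

A(encoder) = MTBF/(MTBF+MTTR) = 1037/(1037+35.7) = 0.96672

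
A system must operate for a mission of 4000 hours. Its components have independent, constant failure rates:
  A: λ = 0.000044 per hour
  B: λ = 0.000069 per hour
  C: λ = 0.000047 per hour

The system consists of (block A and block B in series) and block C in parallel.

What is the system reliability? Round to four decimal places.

R(A) = exp(−0.000044 × 4000) = 0.838618
R(B) = exp(−0.000069 × 4000) = 0.758813
R(C) = exp(−0.000047 × 4000) = 0.828615
Series (A and B): 0.838618 × 0.758813 = 0.636354
Parallel ([0.636354] and C): 1 − (1 − 0.636354)(1 − 0.828615) = 0.9377

0.9377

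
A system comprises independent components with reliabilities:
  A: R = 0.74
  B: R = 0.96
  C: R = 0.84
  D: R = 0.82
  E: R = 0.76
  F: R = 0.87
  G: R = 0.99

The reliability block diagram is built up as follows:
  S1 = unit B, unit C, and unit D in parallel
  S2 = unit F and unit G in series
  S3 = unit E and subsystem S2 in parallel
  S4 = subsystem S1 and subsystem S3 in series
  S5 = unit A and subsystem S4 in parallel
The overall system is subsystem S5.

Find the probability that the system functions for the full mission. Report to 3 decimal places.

Parallel (B, C, and D): 1 − (1 − 0.96000)(1 − 0.84000)(1 − 0.82000) = 0.99885
Series (F and G): 0.87000 × 0.99000 = 0.86130
Parallel (E and [0.86130]): 1 − (1 − 0.76000)(1 − 0.86130) = 0.96671
Series ([0.99885] and [0.96671]): 0.99885 × 0.96671 = 0.96560
Parallel (A and [0.96560]): 1 − (1 − 0.74000)(1 − 0.96560) = 0.991

0.991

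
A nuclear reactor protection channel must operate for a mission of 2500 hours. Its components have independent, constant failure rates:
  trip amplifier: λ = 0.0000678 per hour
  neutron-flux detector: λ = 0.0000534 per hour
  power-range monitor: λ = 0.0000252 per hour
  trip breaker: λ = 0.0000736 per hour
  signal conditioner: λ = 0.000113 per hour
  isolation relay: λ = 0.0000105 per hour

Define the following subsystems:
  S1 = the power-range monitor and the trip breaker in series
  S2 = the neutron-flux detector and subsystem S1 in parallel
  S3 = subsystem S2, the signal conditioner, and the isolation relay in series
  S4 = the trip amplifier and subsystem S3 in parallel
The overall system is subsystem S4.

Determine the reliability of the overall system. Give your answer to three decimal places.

0.955

R(trip amplifier) = exp(−0.0000678 × 2500) = 0.84409
R(neutron-flux detector) = exp(−0.0000534 × 2500) = 0.87503
R(power-range monitor) = exp(−0.0000252 × 2500) = 0.93894
R(trip breaker) = exp(−0.0000736 × 2500) = 0.83194
R(signal conditioner) = exp(−0.000113 × 2500) = 0.75390
R(isolation relay) = exp(−0.0000105 × 2500) = 0.97409
Series (power-range monitor and trip breaker): 0.93894 × 0.83194 = 0.78114
Parallel (neutron-flux detector and [0.78114]): 1 − (1 − 0.87503)(1 − 0.78114) = 0.97265
Series ([0.97265], signal conditioner, and isolation relay): 0.97265 × 0.75390 × 0.97409 = 0.71428
Parallel (trip amplifier and [0.71428]): 1 − (1 − 0.84409)(1 − 0.71428) = 0.955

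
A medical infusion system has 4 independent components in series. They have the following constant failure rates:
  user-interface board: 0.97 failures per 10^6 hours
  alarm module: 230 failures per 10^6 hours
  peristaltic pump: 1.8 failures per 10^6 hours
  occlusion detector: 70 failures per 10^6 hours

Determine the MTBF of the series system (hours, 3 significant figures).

3300

Series of exponential components: λ_sys = Σ λ_i
λ_sys = 0.00000097 + 0.00023 + 0.0000018 + 0.000070 = 3.0277e-04 /h
MTBF = 1 / λ_sys = 3300 h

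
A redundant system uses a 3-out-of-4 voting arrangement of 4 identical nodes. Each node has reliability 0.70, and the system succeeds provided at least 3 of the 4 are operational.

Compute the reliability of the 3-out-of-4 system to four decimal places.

0.6517

R = Σ_{i=3}^{4} C(4,i) p^i (1−p)^{4−i} with p = 0.70
C(4,3)·0.70^3·0.30^1 = 0.411600
C(4,4)·0.70^4·0.30^0 = 0.240100
Sum = 0.6517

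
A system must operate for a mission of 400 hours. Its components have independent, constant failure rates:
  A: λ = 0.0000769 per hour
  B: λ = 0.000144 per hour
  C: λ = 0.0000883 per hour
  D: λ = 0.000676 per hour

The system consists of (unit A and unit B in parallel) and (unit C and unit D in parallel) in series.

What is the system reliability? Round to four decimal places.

0.9901

R(A) = exp(−0.0000769 × 400) = 0.969708
R(B) = exp(−0.000144 × 400) = 0.944027
R(C) = exp(−0.0000883 × 400) = 0.965296
R(D) = exp(−0.000676 × 400) = 0.763074
Parallel (A and B): 1 − (1 − 0.969708)(1 − 0.944027) = 0.998304
Parallel (C and D): 1 − (1 − 0.965296)(1 − 0.763074) = 0.991778
Series ([0.998304] and [0.991778]): 0.998304 × 0.991778 = 0.9901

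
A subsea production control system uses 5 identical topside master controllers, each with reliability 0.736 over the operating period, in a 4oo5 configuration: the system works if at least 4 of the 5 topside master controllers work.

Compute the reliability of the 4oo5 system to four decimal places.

0.6033

R = Σ_{i=4}^{5} C(5,i) p^i (1−p)^{5−i} with p = 0.736
C(5,4)·0.736^4·0.264^1 = 0.387334
C(5,5)·0.736^5·0.264^0 = 0.215968
Sum = 0.6033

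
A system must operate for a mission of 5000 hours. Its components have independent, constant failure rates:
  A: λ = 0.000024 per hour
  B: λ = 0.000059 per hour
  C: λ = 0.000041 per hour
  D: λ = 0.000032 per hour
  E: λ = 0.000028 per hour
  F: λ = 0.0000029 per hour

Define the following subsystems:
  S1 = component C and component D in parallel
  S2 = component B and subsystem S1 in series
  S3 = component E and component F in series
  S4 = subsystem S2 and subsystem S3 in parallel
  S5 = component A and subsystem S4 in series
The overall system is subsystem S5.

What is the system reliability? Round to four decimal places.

0.8519

R(A) = exp(−0.000024 × 5000) = 0.886920
R(B) = exp(−0.000059 × 5000) = 0.744532
R(C) = exp(−0.000041 × 5000) = 0.814647
R(D) = exp(−0.000032 × 5000) = 0.852144
R(E) = exp(−0.000028 × 5000) = 0.869358
R(F) = exp(−0.0000029 × 5000) = 0.985605
Parallel (C and D): 1 − (1 − 0.814647)(1 − 0.852144) = 0.972594
Series (B and [0.972594]): 0.744532 × 0.972594 = 0.724127
Series (E and F): 0.869358 × 0.985605 = 0.856844
Parallel ([0.724127] and [0.856844]): 1 − (1 − 0.724127)(1 − 0.856844) = 0.960507
Series (A and [0.960507]): 0.886920 × 0.960507 = 0.8519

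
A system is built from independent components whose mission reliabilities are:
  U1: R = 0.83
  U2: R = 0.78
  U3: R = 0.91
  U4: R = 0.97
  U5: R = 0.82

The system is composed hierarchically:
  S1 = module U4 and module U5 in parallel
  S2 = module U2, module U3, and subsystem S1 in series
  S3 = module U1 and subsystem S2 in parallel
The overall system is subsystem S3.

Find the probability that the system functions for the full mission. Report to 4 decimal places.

Parallel (U4 and U5): 1 − (1 − 0.970000)(1 − 0.820000) = 0.994600
Series (U2, U3, and [0.994600]): 0.780000 × 0.910000 × 0.994600 = 0.705967
Parallel (U1 and [0.705967]): 1 − (1 − 0.830000)(1 − 0.705967) = 0.9500

0.9500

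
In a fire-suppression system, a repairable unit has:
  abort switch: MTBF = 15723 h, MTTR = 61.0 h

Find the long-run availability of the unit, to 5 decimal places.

A(abort switch) = MTBF/(MTBF+MTTR) = 15723/(15723+61.0) = 0.99614

0.99614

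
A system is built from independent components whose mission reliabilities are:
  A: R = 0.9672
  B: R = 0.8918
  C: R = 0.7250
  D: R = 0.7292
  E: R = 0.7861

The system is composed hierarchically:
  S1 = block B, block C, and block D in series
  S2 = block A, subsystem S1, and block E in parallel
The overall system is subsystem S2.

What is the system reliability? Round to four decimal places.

Series (B, C, and D): 0.891800 × 0.725000 × 0.729200 = 0.471468
Parallel (A, [0.471468], and E): 1 − (1 − 0.967200)(1 − 0.471468)(1 − 0.786100) = 0.9963

0.9963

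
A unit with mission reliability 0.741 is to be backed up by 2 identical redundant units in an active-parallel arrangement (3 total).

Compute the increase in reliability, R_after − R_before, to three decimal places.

0.242

R_before = 0.741
R_after = 1 − (1 − 0.741)^3 = 0.983
ΔR = 0.983 − 0.741 = 0.242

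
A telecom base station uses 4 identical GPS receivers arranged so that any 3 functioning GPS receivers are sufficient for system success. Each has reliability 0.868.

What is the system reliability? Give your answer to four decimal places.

R = Σ_{i=3}^{4} C(4,i) p^i (1−p)^{4−i} with p = 0.868
C(4,3)·0.868^3·0.132^1 = 0.345297
C(4,4)·0.868^4·0.132^0 = 0.567648
Sum = 0.9129

0.9129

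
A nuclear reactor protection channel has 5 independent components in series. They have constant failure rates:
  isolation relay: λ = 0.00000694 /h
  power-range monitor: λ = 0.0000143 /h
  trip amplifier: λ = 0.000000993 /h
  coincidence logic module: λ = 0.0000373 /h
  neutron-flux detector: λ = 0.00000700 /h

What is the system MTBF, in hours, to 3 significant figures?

Series of exponential components: λ_sys = Σ λ_i
λ_sys = 0.00000694 + 0.0000143 + 0.000000993 + 0.0000373 + 0.00000700 = 6.6533e-05 /h
MTBF = 1 / λ_sys = 15000 h

15000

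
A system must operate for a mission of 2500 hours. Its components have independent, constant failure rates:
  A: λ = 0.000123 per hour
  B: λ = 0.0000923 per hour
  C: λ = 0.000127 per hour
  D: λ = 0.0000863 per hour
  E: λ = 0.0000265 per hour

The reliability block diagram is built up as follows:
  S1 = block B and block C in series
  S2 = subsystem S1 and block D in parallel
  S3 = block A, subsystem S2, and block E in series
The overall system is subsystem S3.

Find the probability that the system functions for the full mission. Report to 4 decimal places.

0.6318

R(A) = exp(−0.000123 × 2500) = 0.735283
R(B) = exp(−0.0000923 × 2500) = 0.793938
R(C) = exp(−0.000127 × 2500) = 0.727967
R(D) = exp(−0.0000863 × 2500) = 0.805937
R(E) = exp(−0.0000265 × 2500) = 0.935897
Series (B and C): 0.793938 × 0.727967 = 0.577961
Parallel ([0.577961] and D): 1 − (1 − 0.577961)(1 − 0.805937) = 0.918098
Series (A, [0.918098], and E): 0.735283 × 0.918098 × 0.935897 = 0.6318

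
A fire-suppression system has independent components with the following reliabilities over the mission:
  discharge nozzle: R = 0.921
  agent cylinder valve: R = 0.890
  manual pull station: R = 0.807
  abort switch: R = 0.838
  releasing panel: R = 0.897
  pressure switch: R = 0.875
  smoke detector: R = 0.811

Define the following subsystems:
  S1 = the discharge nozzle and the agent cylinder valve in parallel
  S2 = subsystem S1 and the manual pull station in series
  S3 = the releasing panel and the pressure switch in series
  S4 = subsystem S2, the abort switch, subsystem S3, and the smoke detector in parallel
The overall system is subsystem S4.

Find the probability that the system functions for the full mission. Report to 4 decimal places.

Parallel (discharge nozzle and agent cylinder valve): 1 − (1 − 0.921000)(1 − 0.890000) = 0.991310
Series ([0.991310] and manual pull station): 0.991310 × 0.807000 = 0.799987
Series (releasing panel and pressure switch): 0.897000 × 0.875000 = 0.784875
Parallel ([0.799987], abort switch, [0.784875], and smoke detector): 1 − (1 − 0.799987)(1 − 0.838000)(1 − 0.784875)(1 − 0.811000) = 0.9987

0.9987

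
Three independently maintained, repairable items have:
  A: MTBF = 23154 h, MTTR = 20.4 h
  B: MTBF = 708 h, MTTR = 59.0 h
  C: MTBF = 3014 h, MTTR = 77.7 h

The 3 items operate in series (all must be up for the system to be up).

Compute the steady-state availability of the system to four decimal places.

A(A) = MTBF/(MTBF+MTTR) = 23154/(23154+20.4) = 0.999120
A(B) = MTBF/(MTBF+MTTR) = 708/(708+59.0) = 0.923077
A(C) = MTBF/(MTBF+MTTR) = 3014/(3014+77.7) = 0.974868
Series availability: 0.999120 × 0.923077 × 0.974868 = 0.8991

0.8991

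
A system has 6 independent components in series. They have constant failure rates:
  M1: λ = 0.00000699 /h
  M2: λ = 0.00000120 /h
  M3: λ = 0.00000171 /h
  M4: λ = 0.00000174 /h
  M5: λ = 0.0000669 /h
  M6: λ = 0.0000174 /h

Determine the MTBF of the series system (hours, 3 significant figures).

Series of exponential components: λ_sys = Σ λ_i
λ_sys = 0.00000699 + 0.00000120 + 0.00000171 + 0.00000174 + 0.0000669 + 0.0000174 = 9.5940e-05 /h
MTBF = 1 / λ_sys = 10400 h

10400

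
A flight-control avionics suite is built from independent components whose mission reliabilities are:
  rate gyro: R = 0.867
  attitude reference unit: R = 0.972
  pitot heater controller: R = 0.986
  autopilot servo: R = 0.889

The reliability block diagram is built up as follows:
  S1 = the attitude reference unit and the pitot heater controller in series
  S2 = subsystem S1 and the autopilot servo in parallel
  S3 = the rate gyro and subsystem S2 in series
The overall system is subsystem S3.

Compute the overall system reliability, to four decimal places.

Series (attitude reference unit and pitot heater controller): 0.972000 × 0.986000 = 0.958392
Parallel ([0.958392] and autopilot servo): 1 − (1 − 0.958392)(1 − 0.889000) = 0.995382
Series (rate gyro and [0.995382]): 0.867000 × 0.995382 = 0.8630

0.8630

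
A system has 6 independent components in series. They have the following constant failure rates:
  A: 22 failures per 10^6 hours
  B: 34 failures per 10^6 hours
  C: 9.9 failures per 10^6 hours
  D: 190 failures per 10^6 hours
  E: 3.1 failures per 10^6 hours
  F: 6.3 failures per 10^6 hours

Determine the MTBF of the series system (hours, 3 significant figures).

Series of exponential components: λ_sys = Σ λ_i
λ_sys = 0.000022 + 0.000034 + 0.0000099 + 0.00019 + 0.0000031 + 0.0000063 = 2.6530e-04 /h
MTBF = 1 / λ_sys = 3770 h

3770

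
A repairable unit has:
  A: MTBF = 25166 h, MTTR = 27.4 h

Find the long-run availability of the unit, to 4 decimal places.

0.9989

A(A) = MTBF/(MTBF+MTTR) = 25166/(25166+27.4) = 0.9989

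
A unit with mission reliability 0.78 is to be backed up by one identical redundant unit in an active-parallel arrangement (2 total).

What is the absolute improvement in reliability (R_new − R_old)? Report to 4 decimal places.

0.1716

R_before = 0.78
R_after = 1 − (1 − 0.78)^2 = 0.9516
ΔR = 0.9516 − 0.78 = 0.1716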